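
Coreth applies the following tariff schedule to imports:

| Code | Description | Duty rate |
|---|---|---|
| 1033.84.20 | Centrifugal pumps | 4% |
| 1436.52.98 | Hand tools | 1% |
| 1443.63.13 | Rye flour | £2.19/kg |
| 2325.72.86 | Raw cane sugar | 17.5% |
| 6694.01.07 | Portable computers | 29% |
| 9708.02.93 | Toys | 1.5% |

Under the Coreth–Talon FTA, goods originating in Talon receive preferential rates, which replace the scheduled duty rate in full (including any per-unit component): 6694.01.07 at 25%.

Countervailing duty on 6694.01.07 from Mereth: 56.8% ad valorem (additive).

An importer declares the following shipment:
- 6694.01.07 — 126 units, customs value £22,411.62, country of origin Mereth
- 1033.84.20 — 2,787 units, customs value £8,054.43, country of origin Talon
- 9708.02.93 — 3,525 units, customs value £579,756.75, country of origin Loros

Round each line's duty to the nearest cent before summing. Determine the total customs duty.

£28,247.70

Line 1 (6694.01.07, Mereth, 126 units, £22,411.62):
Base rate for 6694.01.07 is 29%.
6694.01.07 has an FTA preferential rate, but origin Mereth is not Talon; base rate stands.
Additional duty on 6694.01.07 from Mereth: +56.8%. Applied ad valorem rate: 29% + 56.8% = 85.8%.
Duty = £22,411.62 × 85.8% = £19,229.17.
Line 2 (1033.84.20, Talon, 2,787 units, £8,054.43):
Base rate for 1033.84.20 is 4%.
Origin Talon is the FTA partner but 1033.84.20 is not on the preference list; base rate stands.
Duty = £8,054.43 × 4% = £322.18.
Line 3 (9708.02.93, Loros, 3,525 units, £579,756.75):
Base rate for 9708.02.93 is 1.5%.
Duty = £579,756.75 × 1.5% = £8,696.35.
Total = £19,229.17 + £322.18 + £8,696.35 = £28,247.70.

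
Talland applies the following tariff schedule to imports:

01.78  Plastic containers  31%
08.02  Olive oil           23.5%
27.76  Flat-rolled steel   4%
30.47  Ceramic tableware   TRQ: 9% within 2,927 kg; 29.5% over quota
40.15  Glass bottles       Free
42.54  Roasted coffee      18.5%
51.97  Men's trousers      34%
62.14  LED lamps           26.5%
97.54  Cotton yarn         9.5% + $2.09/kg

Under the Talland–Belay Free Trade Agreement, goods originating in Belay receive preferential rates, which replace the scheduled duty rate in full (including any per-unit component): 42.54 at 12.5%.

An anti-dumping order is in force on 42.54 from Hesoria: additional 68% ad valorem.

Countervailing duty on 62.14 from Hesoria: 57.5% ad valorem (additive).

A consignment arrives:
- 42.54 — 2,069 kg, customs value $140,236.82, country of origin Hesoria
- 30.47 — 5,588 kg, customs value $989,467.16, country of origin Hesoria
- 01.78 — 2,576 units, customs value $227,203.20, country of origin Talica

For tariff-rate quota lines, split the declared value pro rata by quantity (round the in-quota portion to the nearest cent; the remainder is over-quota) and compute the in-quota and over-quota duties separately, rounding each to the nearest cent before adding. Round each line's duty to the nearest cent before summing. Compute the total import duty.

$377,382.45

Line 1 (42.54, Hesoria, 2,069 kg, $140,236.82):
Base rate for 42.54 is 18.5%.
42.54 has an FTA preferential rate, but origin Hesoria is not Belay; base rate stands.
Additional duty on 42.54 from Hesoria: +68%. Applied ad valorem rate: 18.5% + 68% = 86.5%.
Duty = $140,236.82 × 86.5% = $121,304.85.
Line 2 (30.47, Hesoria, 5,588 kg, $989,467.16):
Code 30.47 is under a tariff-rate quota (threshold 2,927 kg). In-quota: 2,927 kg at 9%; over-quota: 2,661 kg at 29.5%.
Pro-rata value split: in-quota = $989,467.16 × 2,927/5,588 = $518,283.89; over-quota = $989,467.16 − $518,283.89 = $471,183.27.
In-quota duty = $518,283.89 × 9% = $46,645.55. Over-quota duty = $471,183.27 × 29.5% = $138,999.06.
Line duty = $46,645.55 + $138,999.06 = $185,644.61.
Line 3 (01.78, Talica, 2,576 units, $227,203.20):
Base rate for 01.78 is 31%.
Duty = $227,203.20 × 31% = $70,432.99.
Total = $121,304.85 + $185,644.61 + $70,432.99 = $377,382.45.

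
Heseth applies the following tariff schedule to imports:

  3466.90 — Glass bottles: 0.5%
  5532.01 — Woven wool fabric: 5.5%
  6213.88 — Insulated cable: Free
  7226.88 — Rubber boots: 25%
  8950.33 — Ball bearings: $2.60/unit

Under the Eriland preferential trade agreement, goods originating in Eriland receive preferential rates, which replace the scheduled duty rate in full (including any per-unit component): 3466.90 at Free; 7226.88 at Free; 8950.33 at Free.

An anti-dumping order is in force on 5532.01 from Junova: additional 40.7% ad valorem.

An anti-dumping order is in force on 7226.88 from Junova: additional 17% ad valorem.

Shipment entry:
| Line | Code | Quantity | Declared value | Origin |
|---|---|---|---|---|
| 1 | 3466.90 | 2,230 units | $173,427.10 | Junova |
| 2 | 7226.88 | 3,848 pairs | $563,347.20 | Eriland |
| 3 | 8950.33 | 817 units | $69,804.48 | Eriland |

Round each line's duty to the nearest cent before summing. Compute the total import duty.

Line 1 (3466.90, Junova, 2,230 units, $173,427.10):
Base rate for 3466.90 is 0.5%.
3466.90 has an FTA preferential rate, but origin Junova is not Eriland; base rate stands.
Duty = $173,427.10 × 0.5% = $867.14.
Line 2 (7226.88, Eriland, 3,848 pairs, $563,347.20):
Base rate for 7226.88 is 25%.
Origin Eriland qualifies under the Heseth–Eriland agreement and 7226.88 is covered: preferential rate Free applies instead.
The additional-duty order on 7226.88 targets Junova, not Eriland; it does not apply.
Duty = $563,347.20 × 0% = $0.00.
Line 3 (8950.33, Eriland, 817 units, $69,804.48):
Base rate for 8950.33 is $2.60/unit.
Origin Eriland qualifies under the Heseth–Eriland agreement and 8950.33 is covered: preferential rate Free applies instead.
Duty = $69,804.48 × 0% = $0.00.
Total = $867.14 + $0.00 + $0.00 = $867.14.

$867.14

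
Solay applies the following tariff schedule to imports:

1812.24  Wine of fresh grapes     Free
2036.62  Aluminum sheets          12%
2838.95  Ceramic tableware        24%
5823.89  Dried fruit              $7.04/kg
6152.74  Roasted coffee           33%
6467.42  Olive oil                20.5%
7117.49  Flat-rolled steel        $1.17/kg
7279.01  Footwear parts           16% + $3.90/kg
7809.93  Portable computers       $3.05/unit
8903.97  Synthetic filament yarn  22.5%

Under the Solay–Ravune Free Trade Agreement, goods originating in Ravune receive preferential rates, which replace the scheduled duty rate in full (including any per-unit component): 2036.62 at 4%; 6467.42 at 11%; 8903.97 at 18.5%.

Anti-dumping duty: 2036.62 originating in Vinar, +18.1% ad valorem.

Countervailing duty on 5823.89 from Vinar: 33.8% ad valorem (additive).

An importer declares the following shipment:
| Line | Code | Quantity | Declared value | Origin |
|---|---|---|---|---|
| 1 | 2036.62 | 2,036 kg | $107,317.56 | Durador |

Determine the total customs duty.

Line 1 (2036.62, Durador, 2,036 kg, $107,317.56):
Base rate for 2036.62 is 12%.
2036.62 has an FTA preferential rate, but origin Durador is not Ravune; base rate stands.
The additional-duty order on 2036.62 targets Vinar, not Durador; it does not apply.
Duty = $107,317.56 × 12% = $12,878.11.

$12,878.11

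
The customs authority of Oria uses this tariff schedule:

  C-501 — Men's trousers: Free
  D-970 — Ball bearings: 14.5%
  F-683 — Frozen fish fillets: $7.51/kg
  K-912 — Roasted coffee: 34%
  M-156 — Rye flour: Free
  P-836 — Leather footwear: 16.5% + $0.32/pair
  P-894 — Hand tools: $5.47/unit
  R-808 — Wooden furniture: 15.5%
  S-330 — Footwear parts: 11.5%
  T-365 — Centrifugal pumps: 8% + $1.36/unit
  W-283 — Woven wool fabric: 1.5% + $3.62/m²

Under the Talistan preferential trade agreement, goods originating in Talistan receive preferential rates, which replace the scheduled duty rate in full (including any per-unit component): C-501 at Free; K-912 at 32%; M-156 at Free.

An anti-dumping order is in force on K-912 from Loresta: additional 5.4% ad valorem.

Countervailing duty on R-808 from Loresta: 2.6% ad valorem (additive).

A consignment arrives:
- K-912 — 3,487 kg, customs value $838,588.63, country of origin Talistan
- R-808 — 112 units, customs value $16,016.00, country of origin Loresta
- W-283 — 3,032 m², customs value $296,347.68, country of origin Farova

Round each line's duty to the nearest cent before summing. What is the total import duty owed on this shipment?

Line 1 (K-912, Talistan, 3,487 kg, $838,588.63):
Base rate for K-912 is 34%.
Origin Talistan qualifies under the Oria–Talistan agreement and K-912 is covered: preferential rate 32% applies instead.
The additional-duty order on K-912 targets Loresta, not Talistan; it does not apply.
Duty = $838,588.63 × 32% = $268,348.36.
Line 2 (R-808, Loresta, 112 units, $16,016.00):
Base rate for R-808 is 15.5%.
Additional duty on R-808 from Loresta: +2.6%. Applied ad valorem rate: 15.5% + 2.6% = 18.1%.
Duty = $16,016.00 × 18.1% = $2,898.90.
Line 3 (W-283, Farova, 3,032 m², $296,347.68):
Base rate for W-283 is 1.5% + $3.62/m².
Duty = $296,347.68 × 1.5% + 3,032 × $3.62 = $15,421.06.
Total = $268,348.36 + $2,898.90 + $15,421.06 = $286,668.32.

$286,668.32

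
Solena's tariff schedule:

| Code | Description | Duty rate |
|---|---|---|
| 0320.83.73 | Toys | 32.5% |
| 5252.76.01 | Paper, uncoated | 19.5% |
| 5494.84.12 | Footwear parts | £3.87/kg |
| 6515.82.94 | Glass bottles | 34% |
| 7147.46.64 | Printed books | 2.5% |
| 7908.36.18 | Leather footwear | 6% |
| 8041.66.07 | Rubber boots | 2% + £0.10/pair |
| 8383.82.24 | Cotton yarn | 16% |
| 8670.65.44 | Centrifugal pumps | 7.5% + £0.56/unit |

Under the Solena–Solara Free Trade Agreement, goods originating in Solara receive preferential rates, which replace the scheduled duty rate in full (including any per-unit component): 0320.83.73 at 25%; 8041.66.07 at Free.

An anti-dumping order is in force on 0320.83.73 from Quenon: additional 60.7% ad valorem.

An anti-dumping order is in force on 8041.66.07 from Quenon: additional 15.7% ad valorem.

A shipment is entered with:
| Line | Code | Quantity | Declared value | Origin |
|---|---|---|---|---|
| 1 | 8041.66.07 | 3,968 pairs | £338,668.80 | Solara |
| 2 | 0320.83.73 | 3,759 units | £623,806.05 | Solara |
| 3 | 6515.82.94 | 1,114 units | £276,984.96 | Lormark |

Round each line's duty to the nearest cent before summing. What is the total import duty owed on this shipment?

£250,126.40

Line 1 (8041.66.07, Solara, 3,968 pairs, £338,668.80):
Base rate for 8041.66.07 is 2% + £0.10/pair.
Origin Solara qualifies under the Solena–Solara agreement and 8041.66.07 is covered: preferential rate Free applies instead.
The additional-duty order on 8041.66.07 targets Quenon, not Solara; it does not apply.
Duty = £338,668.80 × 0% = £0.00.
Line 2 (0320.83.73, Solara, 3,759 units, £623,806.05):
Base rate for 0320.83.73 is 32.5%.
Origin Solara qualifies under the Solena–Solara agreement and 0320.83.73 is covered: preferential rate 25% applies instead.
The additional-duty order on 0320.83.73 targets Quenon, not Solara; it does not apply.
Duty = £623,806.05 × 25% = £155,951.51.
Line 3 (6515.82.94, Lormark, 1,114 units, £276,984.96):
Base rate for 6515.82.94 is 34%.
Duty = £276,984.96 × 34% = £94,174.89.
Total = £0.00 + £155,951.51 + £94,174.89 = £250,126.40.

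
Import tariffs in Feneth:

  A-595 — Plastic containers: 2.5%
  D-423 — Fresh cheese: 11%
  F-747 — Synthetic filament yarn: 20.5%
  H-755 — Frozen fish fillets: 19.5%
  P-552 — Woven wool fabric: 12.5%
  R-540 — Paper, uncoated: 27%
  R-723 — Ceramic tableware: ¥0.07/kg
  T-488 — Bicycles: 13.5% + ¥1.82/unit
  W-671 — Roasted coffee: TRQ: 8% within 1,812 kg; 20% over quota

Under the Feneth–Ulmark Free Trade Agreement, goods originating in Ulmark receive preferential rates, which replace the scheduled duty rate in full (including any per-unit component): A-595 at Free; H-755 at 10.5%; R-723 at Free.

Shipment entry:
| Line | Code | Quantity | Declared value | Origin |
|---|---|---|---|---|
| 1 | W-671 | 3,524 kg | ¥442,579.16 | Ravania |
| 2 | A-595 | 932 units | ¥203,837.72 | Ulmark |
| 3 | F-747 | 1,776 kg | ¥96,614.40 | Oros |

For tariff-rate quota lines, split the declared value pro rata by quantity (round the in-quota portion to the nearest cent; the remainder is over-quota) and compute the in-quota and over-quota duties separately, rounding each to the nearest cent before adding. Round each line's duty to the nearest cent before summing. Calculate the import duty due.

¥81,013.50

Line 1 (W-671, Ravania, 3,524 kg, ¥442,579.16):
Code W-671 is under a tariff-rate quota (threshold 1,812 kg). In-quota: 1,812 kg at 8%; over-quota: 1,712 kg at 20%.
Pro-rata value split: in-quota = ¥442,579.16 × 1,812/3,524 = ¥227,569.08; over-quota = ¥442,579.16 − ¥227,569.08 = ¥215,010.08.
In-quota duty = ¥227,569.08 × 8% = ¥18,205.53. Over-quota duty = ¥215,010.08 × 20% = ¥43,002.02.
Line duty = ¥18,205.53 + ¥43,002.02 = ¥61,207.55.
Line 2 (A-595, Ulmark, 932 units, ¥203,837.72):
Base rate for A-595 is 2.5%.
Origin Ulmark qualifies under the Feneth–Ulmark agreement and A-595 is covered: preferential rate Free applies instead.
Duty = ¥203,837.72 × 0% = ¥0.00.
Line 3 (F-747, Oros, 1,776 kg, ¥96,614.40):
Base rate for F-747 is 20.5%.
Duty = ¥96,614.40 × 20.5% = ¥19,805.95.
Total = ¥61,207.55 + ¥0.00 + ¥19,805.95 = ¥81,013.50.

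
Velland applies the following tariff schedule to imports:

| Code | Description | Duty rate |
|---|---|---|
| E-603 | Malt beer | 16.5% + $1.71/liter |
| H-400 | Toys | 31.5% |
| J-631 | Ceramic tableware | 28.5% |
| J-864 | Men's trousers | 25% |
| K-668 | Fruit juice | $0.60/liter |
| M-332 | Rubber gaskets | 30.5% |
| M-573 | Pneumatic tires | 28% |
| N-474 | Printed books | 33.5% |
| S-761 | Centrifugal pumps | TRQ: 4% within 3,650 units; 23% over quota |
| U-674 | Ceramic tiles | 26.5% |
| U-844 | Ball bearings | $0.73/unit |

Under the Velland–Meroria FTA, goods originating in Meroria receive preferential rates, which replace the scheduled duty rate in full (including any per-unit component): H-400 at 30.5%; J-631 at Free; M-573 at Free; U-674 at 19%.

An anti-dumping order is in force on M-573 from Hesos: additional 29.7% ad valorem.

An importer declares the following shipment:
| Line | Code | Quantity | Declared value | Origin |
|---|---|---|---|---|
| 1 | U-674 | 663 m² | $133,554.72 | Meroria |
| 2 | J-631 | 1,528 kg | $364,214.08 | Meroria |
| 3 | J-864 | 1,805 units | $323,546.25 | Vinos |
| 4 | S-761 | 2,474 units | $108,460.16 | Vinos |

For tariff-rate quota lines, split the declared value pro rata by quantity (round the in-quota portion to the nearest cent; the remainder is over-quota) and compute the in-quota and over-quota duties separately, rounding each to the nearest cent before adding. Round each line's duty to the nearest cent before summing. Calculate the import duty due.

Line 1 (U-674, Meroria, 663 m², $133,554.72):
Base rate for U-674 is 26.5%.
Origin Meroria qualifies under the Velland–Meroria agreement and U-674 is covered: preferential rate 19% applies instead.
Duty = $133,554.72 × 19% = $25,375.40.
Line 2 (J-631, Meroria, 1,528 kg, $364,214.08):
Base rate for J-631 is 28.5%.
Origin Meroria qualifies under the Velland–Meroria agreement and J-631 is covered: preferential rate Free applies instead.
Duty = $364,214.08 × 0% = $0.00.
Line 3 (J-864, Vinos, 1,805 units, $323,546.25):
Base rate for J-864 is 25%.
Duty = $323,546.25 × 25% = $80,886.56.
Line 4 (S-761, Vinos, 2,474 units, $108,460.16):
Code S-761 is under a tariff-rate quota (threshold 3,650 units). Quantity 2,474 units is within the quota, so the in-quota rate 4% applies to the full value.
Duty = $108,460.16 × 4% = $4,338.41.
Total = $25,375.40 + $0.00 + $80,886.56 + $4,338.41 = $110,600.37.

$110,600.37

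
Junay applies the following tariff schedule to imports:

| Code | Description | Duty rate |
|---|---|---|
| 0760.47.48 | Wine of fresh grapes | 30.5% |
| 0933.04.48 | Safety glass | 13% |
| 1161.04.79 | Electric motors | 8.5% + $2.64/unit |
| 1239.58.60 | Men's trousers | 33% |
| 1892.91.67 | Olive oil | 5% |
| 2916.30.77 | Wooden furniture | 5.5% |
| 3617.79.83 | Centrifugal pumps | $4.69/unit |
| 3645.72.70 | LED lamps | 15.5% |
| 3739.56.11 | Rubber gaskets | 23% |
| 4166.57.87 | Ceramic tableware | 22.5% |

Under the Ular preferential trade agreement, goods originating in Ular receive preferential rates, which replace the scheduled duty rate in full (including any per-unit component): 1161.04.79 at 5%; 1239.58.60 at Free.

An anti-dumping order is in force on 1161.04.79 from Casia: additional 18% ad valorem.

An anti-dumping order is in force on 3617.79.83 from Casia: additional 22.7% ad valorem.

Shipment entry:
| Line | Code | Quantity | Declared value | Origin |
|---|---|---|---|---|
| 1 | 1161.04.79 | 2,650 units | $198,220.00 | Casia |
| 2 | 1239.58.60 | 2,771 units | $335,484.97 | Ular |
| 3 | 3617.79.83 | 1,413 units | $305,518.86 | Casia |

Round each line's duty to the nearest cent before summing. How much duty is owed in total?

Line 1 (1161.04.79, Casia, 2,650 units, $198,220.00):
Base rate for 1161.04.79 is 8.5% + $2.64/unit.
1161.04.79 has an FTA preferential rate, but origin Casia is not Ular; base rate stands.
Additional duty on 1161.04.79 from Casia: +18%. Applied ad valorem rate: 8.5% + 18% = 26.5%.
Duty = $198,220.00 × 26.5% + 2,650 × $2.64 = $59,524.30.
Line 2 (1239.58.60, Ular, 2,771 units, $335,484.97):
Base rate for 1239.58.60 is 33%.
Origin Ular qualifies under the Junay–Ular agreement and 1239.58.60 is covered: preferential rate Free applies instead.
Duty = $335,484.97 × 0% = $0.00.
Line 3 (3617.79.83, Casia, 1,413 units, $305,518.86):
Base rate for 3617.79.83 is $4.69/unit.
Additional duty on 3617.79.83 from Casia: +22.7% ad valorem. Applied ad valorem rate = 22.7%.
Duty = $305,518.86 × 22.7% + 1,413 × $4.69 = $75,979.75.
Total = $59,524.30 + $0.00 + $75,979.75 = $135,504.05.

$135,504.05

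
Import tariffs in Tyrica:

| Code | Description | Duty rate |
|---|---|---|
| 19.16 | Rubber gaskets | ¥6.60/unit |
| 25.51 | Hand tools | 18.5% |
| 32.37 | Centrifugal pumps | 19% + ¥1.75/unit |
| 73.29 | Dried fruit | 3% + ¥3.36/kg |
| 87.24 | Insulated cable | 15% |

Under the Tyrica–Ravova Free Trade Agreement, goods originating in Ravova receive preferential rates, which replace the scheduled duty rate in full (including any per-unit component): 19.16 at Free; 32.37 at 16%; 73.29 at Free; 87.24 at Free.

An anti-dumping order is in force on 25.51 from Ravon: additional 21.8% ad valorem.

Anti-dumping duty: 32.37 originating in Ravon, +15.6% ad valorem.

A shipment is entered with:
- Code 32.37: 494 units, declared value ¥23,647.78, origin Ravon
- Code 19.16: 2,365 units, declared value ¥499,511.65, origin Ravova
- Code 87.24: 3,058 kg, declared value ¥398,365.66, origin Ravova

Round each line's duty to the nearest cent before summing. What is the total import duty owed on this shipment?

¥9,046.63

Line 1 (32.37, Ravon, 494 units, ¥23,647.78):
Base rate for 32.37 is 19% + ¥1.75/unit.
32.37 has an FTA preferential rate, but origin Ravon is not Ravova; base rate stands.
Additional duty on 32.37 from Ravon: +15.6%. Applied ad valorem rate: 19% + 15.6% = 34.6%.
Duty = ¥23,647.78 × 34.6% + 494 × ¥1.75 = ¥9,046.63.
Line 2 (19.16, Ravova, 2,365 units, ¥499,511.65):
Base rate for 19.16 is ¥6.60/unit.
Origin Ravova qualifies under the Tyrica–Ravova agreement and 19.16 is covered: preferential rate Free applies instead.
Duty = ¥499,511.65 × 0% = ¥0.00.
Line 3 (87.24, Ravova, 3,058 kg, ¥398,365.66):
Base rate for 87.24 is 15%.
Origin Ravova qualifies under the Tyrica–Ravova agreement and 87.24 is covered: preferential rate Free applies instead.
Duty = ¥398,365.66 × 0% = ¥0.00.
Total = ¥9,046.63 + ¥0.00 + ¥0.00 = ¥9,046.63.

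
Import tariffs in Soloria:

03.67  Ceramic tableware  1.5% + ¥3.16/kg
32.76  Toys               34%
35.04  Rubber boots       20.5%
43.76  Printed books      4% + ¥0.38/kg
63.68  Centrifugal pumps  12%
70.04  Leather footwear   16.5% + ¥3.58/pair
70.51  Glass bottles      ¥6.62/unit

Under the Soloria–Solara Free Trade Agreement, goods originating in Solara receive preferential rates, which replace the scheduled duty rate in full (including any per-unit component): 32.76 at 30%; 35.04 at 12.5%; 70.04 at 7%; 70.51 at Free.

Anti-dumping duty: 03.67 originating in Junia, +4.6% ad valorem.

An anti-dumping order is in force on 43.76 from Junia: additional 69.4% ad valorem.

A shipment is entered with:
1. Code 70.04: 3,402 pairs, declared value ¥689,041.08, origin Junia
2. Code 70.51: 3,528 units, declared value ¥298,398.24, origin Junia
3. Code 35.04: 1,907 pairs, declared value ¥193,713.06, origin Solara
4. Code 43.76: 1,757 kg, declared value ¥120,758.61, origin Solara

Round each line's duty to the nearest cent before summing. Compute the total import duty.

¥178,938.43

Line 1 (70.04, Junia, 3,402 pairs, ¥689,041.08):
Base rate for 70.04 is 16.5% + ¥3.58/pair.
70.04 has an FTA preferential rate, but origin Junia is not Solara; base rate stands.
Duty = ¥689,041.08 × 16.5% + 3,402 × ¥3.58 = ¥125,870.94.
Line 2 (70.51, Junia, 3,528 units, ¥298,398.24):
Base rate for 70.51 is ¥6.62/unit.
70.51 has an FTA preferential rate, but origin Junia is not Solara; base rate stands.
Duty = 3,528 × ¥6.62 = ¥23,355.36.
Line 3 (35.04, Solara, 1,907 pairs, ¥193,713.06):
Base rate for 35.04 is 20.5%.
Origin Solara qualifies under the Soloria–Solara agreement and 35.04 is covered: preferential rate 12.5% applies instead.
Duty = ¥193,713.06 × 12.5% = ¥24,214.13.
Line 4 (43.76, Solara, 1,757 kg, ¥120,758.61):
Base rate for 43.76 is 4% + ¥0.38/kg.
Origin Solara is the FTA partner but 43.76 is not on the preference list; base rate stands.
The additional-duty order on 43.76 targets Junia, not Solara; it does not apply.
Duty = ¥120,758.61 × 4% + 1,757 × ¥0.38 = ¥5,498.00.
Total = ¥125,870.94 + ¥23,355.36 + ¥24,214.13 + ¥5,498.00 = ¥178,938.43.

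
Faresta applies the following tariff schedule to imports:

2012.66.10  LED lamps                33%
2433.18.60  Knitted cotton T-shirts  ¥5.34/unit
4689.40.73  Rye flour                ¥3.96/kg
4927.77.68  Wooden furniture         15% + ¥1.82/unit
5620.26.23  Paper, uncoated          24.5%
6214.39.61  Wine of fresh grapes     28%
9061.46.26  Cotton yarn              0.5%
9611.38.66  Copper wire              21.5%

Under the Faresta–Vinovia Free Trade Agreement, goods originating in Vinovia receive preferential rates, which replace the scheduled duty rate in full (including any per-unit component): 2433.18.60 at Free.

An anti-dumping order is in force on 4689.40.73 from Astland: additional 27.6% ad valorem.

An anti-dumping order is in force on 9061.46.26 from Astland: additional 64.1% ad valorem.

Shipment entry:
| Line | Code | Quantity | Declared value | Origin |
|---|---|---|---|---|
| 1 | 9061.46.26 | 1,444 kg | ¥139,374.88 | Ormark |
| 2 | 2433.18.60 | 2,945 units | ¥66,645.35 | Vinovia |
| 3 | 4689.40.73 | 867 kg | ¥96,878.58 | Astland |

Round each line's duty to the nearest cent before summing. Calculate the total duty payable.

Line 1 (9061.46.26, Ormark, 1,444 kg, ¥139,374.88):
Base rate for 9061.46.26 is 0.5%.
The additional-duty order on 9061.46.26 targets Astland, not Ormark; it does not apply.
Duty = ¥139,374.88 × 0.5% = ¥696.87.
Line 2 (2433.18.60, Vinovia, 2,945 units, ¥66,645.35):
Base rate for 2433.18.60 is ¥5.34/unit.
Origin Vinovia qualifies under the Faresta–Vinovia agreement and 2433.18.60 is covered: preferential rate Free applies instead.
Duty = ¥66,645.35 × 0% = ¥0.00.
Line 3 (4689.40.73, Astland, 867 kg, ¥96,878.58):
Base rate for 4689.40.73 is ¥3.96/kg.
Additional duty on 4689.40.73 from Astland: +27.6% ad valorem. Applied ad valorem rate = 27.6%.
Duty = ¥96,878.58 × 27.6% + 867 × ¥3.96 = ¥30,171.81.
Total = ¥696.87 + ¥0.00 + ¥30,171.81 = ¥30,868.68.

¥30,868.68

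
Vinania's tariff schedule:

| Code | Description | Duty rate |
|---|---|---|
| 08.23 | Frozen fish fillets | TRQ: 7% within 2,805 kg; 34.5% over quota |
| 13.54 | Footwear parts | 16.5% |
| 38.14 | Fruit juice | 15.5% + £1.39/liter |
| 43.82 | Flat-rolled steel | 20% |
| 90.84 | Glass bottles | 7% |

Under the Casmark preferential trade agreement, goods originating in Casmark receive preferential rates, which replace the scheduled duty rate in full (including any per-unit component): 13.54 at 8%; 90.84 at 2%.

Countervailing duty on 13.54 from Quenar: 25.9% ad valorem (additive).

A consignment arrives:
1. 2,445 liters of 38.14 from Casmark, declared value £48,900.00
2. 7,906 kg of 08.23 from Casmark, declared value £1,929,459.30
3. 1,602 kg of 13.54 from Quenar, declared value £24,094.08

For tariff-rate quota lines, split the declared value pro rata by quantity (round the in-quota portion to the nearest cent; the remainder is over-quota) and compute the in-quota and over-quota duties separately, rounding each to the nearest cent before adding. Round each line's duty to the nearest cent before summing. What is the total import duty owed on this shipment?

£498,603.33

Line 1 (38.14, Casmark, 2,445 liters, £48,900.00):
Base rate for 38.14 is 15.5% + £1.39/liter.
Origin Casmark is the FTA partner but 38.14 is not on the preference list; base rate stands.
Duty = £48,900.00 × 15.5% + 2,445 × £1.39 = £10,978.05.
Line 2 (08.23, Casmark, 7,906 kg, £1,929,459.30):
Code 08.23 is under a tariff-rate quota (threshold 2,805 kg). In-quota: 2,805 kg at 7%; over-quota: 5,101 kg at 34.5%.
Pro-rata value split: in-quota = £1,929,459.30 × 2,805/7,906 = £684,560.25; over-quota = £1,929,459.30 − £684,560.25 = £1,244,899.05.
In-quota duty = £684,560.25 × 7% = £47,919.22. Over-quota duty = £1,244,899.05 × 34.5% = £429,490.17.
Line duty = £47,919.22 + £429,490.17 = £477,409.39.
Line 3 (13.54, Quenar, 1,602 kg, £24,094.08):
Base rate for 13.54 is 16.5%.
13.54 has an FTA preferential rate, but origin Quenar is not Casmark; base rate stands.
Additional duty on 13.54 from Quenar: +25.9%. Applied ad valorem rate: 16.5% + 25.9% = 42.4%.
Duty = £24,094.08 × 42.4% = £10,215.89.
Total = £10,978.05 + £477,409.39 + £10,215.89 = £498,603.33.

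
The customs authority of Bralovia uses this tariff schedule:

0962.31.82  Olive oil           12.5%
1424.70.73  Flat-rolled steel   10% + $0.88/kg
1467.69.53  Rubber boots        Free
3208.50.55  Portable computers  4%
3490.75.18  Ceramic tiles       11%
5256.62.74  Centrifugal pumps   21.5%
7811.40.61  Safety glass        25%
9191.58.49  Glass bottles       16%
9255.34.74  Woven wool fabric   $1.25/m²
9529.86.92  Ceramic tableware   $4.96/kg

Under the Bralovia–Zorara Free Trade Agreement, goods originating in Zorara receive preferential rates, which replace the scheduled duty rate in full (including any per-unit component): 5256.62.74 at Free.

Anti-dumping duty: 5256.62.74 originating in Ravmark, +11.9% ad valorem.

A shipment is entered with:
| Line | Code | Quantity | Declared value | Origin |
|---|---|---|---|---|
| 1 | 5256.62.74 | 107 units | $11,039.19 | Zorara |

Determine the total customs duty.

$0.00

Line 1 (5256.62.74, Zorara, 107 units, $11,039.19):
Base rate for 5256.62.74 is 21.5%.
Origin Zorara qualifies under the Bralovia–Zorara agreement and 5256.62.74 is covered: preferential rate Free applies instead.
The additional-duty order on 5256.62.74 targets Ravmark, not Zorara; it does not apply.
Duty = $11,039.19 × 0% = $0.00.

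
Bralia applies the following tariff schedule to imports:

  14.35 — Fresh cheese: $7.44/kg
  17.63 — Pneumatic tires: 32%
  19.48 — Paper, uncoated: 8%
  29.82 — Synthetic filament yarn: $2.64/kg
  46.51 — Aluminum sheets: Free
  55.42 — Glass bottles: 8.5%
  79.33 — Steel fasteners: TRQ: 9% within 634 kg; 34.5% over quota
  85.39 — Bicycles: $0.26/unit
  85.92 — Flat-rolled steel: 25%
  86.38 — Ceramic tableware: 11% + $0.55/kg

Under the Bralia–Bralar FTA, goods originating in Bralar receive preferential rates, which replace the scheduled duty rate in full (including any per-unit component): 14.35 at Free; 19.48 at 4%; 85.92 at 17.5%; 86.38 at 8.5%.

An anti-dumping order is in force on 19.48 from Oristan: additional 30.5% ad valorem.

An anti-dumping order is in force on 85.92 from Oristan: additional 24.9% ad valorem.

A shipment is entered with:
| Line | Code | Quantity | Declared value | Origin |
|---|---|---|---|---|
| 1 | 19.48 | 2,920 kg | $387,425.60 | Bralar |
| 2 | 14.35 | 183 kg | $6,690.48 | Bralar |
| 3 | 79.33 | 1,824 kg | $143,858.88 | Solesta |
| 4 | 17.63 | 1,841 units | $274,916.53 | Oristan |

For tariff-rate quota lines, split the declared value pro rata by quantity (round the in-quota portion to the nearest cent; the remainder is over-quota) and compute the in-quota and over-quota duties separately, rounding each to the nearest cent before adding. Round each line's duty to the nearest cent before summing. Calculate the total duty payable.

$140,350.71

Line 1 (19.48, Bralar, 2,920 kg, $387,425.60):
Base rate for 19.48 is 8%.
Origin Bralar qualifies under the Bralia–Bralar agreement and 19.48 is covered: preferential rate 4% applies instead.
The additional-duty order on 19.48 targets Oristan, not Bralar; it does not apply.
Duty = $387,425.60 × 4% = $15,497.02.
Line 2 (14.35, Bralar, 183 kg, $6,690.48):
Base rate for 14.35 is $7.44/kg.
Origin Bralar qualifies under the Bralia–Bralar agreement and 14.35 is covered: preferential rate Free applies instead.
Duty = $6,690.48 × 0% = $0.00.
Line 3 (79.33, Solesta, 1,824 kg, $143,858.88):
Code 79.33 is under a tariff-rate quota (threshold 634 kg). In-quota: 634 kg at 9%; over-quota: 1,190 kg at 34.5%.
Pro-rata value split: in-quota = $143,858.88 × 634/1,824 = $50,003.58; over-quota = $143,858.88 − $50,003.58 = $93,855.30.
In-quota duty = $50,003.58 × 9% = $4,500.32. Over-quota duty = $93,855.30 × 34.5% = $32,380.08.
Line duty = $4,500.32 + $32,380.08 = $36,880.40.
Line 4 (17.63, Oristan, 1,841 units, $274,916.53):
Base rate for 17.63 is 32%.
Duty = $274,916.53 × 32% = $87,973.29.
Total = $15,497.02 + $0.00 + $36,880.40 + $87,973.29 = $140,350.71.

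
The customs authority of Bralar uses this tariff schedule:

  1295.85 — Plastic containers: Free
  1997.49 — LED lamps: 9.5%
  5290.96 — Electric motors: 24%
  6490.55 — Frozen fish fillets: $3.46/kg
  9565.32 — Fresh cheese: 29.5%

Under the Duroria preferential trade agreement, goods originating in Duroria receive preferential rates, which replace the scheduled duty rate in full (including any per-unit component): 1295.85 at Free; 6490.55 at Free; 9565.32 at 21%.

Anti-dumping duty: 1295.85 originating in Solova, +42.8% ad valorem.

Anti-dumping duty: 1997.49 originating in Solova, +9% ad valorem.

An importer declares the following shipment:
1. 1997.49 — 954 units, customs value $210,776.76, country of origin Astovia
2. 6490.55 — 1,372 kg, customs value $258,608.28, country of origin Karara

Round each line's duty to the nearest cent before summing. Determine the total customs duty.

$24,770.91

Line 1 (1997.49, Astovia, 954 units, $210,776.76):
Base rate for 1997.49 is 9.5%.
The additional-duty order on 1997.49 targets Solova, not Astovia; it does not apply.
Duty = $210,776.76 × 9.5% = $20,023.79.
Line 2 (6490.55, Karara, 1,372 kg, $258,608.28):
Base rate for 6490.55 is $3.46/kg.
6490.55 has an FTA preferential rate, but origin Karara is not Duroria; base rate stands.
Duty = 1,372 × $3.46 = $4,747.12.
Total = $20,023.79 + $4,747.12 = $24,770.91.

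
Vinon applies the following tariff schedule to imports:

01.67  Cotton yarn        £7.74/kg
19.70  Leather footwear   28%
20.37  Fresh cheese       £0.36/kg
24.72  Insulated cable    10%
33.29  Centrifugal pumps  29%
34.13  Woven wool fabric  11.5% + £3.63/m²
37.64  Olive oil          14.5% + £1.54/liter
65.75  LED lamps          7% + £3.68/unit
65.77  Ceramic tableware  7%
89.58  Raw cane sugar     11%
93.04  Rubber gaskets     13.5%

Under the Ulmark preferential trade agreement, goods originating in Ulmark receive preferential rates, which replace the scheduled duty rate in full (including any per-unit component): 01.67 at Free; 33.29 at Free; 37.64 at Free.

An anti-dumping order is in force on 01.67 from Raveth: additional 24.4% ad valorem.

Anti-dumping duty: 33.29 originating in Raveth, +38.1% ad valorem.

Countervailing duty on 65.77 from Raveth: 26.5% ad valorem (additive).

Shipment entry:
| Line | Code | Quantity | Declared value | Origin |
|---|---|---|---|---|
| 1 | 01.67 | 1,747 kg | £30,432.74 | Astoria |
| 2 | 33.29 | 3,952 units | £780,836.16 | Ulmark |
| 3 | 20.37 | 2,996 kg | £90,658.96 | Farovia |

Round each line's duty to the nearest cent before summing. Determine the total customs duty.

Line 1 (01.67, Astoria, 1,747 kg, £30,432.74):
Base rate for 01.67 is £7.74/kg.
01.67 has an FTA preferential rate, but origin Astoria is not Ulmark; base rate stands.
The additional-duty order on 01.67 targets Raveth, not Astoria; it does not apply.
Duty = 1,747 × £7.74 = £13,521.78.
Line 2 (33.29, Ulmark, 3,952 units, £780,836.16):
Base rate for 33.29 is 29%.
Origin Ulmark qualifies under the Vinon–Ulmark agreement and 33.29 is covered: preferential rate Free applies instead.
The additional-duty order on 33.29 targets Raveth, not Ulmark; it does not apply.
Duty = £780,836.16 × 0% = £0.00.
Line 3 (20.37, Farovia, 2,996 kg, £90,658.96):
Base rate for 20.37 is £0.36/kg.
Duty = 2,996 × £0.36 = £1,078.56.
Total = £13,521.78 + £0.00 + £1,078.56 = £14,600.34.

£14,600.34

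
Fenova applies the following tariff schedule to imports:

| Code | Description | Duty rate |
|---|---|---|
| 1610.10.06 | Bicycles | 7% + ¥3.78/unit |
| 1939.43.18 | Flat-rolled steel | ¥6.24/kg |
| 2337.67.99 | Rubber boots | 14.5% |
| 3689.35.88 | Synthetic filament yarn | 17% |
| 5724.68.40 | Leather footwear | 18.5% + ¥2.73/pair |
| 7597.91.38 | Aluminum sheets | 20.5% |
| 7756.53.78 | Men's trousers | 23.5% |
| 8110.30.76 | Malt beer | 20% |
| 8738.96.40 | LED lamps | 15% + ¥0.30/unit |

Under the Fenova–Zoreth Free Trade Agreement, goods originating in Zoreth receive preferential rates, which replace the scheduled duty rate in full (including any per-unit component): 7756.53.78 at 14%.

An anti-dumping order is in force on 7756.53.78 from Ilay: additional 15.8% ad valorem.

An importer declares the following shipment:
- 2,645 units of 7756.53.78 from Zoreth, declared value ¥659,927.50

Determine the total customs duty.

¥92,389.85

Line 1 (7756.53.78, Zoreth, 2,645 units, ¥659,927.50):
Base rate for 7756.53.78 is 23.5%.
Origin Zoreth qualifies under the Fenova–Zoreth agreement and 7756.53.78 is covered: preferential rate 14% applies instead.
The additional-duty order on 7756.53.78 targets Ilay, not Zoreth; it does not apply.
Duty = ¥659,927.50 × 14% = ¥92,389.85.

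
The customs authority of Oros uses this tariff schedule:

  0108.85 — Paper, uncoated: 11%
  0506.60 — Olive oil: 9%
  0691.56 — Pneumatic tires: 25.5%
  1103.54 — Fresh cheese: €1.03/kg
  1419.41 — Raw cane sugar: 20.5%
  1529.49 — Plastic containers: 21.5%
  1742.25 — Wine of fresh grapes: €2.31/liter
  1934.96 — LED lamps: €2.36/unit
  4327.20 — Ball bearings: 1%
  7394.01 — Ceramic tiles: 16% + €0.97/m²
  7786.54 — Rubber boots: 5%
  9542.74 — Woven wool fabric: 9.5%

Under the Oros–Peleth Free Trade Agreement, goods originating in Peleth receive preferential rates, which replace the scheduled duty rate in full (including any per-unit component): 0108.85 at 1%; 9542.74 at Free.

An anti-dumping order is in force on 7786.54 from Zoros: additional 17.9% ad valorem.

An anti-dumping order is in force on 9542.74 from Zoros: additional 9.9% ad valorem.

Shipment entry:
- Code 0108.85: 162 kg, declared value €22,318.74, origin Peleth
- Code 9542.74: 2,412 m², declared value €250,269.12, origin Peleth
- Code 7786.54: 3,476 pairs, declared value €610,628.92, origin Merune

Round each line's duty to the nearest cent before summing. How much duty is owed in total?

Line 1 (0108.85, Peleth, 162 kg, €22,318.74):
Base rate for 0108.85 is 11%.
Origin Peleth qualifies under the Oros–Peleth agreement and 0108.85 is covered: preferential rate 1% applies instead.
Duty = €22,318.74 × 1% = €223.19.
Line 2 (9542.74, Peleth, 2,412 m², €250,269.12):
Base rate for 9542.74 is 9.5%.
Origin Peleth qualifies under the Oros–Peleth agreement and 9542.74 is covered: preferential rate Free applies instead.
The additional-duty order on 9542.74 targets Zoros, not Peleth; it does not apply.
Duty = €250,269.12 × 0% = €0.00.
Line 3 (7786.54, Merune, 3,476 pairs, €610,628.92):
Base rate for 7786.54 is 5%.
The additional-duty order on 7786.54 targets Zoros, not Merune; it does not apply.
Duty = €610,628.92 × 5% = €30,531.45.
Total = €223.19 + €0.00 + €30,531.45 = €30,754.64.

€30,754.64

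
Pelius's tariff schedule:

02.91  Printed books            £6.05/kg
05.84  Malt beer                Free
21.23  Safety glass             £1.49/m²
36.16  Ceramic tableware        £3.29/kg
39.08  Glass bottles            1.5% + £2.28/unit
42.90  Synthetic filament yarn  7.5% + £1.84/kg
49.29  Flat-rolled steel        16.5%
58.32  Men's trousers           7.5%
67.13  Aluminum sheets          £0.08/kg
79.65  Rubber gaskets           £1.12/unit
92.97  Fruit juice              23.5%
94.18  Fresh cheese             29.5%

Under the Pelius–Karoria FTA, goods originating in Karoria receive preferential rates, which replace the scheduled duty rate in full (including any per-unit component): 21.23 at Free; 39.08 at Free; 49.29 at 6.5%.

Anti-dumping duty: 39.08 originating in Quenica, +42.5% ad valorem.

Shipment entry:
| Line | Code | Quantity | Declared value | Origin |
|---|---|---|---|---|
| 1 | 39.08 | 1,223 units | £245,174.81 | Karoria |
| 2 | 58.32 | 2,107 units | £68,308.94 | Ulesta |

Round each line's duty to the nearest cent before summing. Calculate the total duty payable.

Line 1 (39.08, Karoria, 1,223 units, £245,174.81):
Base rate for 39.08 is 1.5% + £2.28/unit.
Origin Karoria qualifies under the Pelius–Karoria agreement and 39.08 is covered: preferential rate Free applies instead.
The additional-duty order on 39.08 targets Quenica, not Karoria; it does not apply.
Duty = £245,174.81 × 0% = £0.00.
Line 2 (58.32, Ulesta, 2,107 units, £68,308.94):
Base rate for 58.32 is 7.5%.
Duty = £68,308.94 × 7.5% = £5,123.17.
Total = £0.00 + £5,123.17 = £5,123.17.

£5,123.17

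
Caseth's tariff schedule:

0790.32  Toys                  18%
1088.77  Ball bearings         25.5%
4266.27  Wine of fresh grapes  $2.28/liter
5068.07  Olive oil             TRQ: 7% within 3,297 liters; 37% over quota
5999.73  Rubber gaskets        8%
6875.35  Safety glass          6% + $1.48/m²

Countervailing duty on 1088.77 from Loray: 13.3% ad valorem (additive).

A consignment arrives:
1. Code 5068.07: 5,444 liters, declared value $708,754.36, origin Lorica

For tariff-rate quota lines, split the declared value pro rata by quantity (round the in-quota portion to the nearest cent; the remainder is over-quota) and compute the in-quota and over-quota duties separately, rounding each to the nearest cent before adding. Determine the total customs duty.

$133,468.18

Line 1 (5068.07, Lorica, 5,444 liters, $708,754.36):
Code 5068.07 is under a tariff-rate quota (threshold 3,297 liters). In-quota: 3,297 liters at 7%; over-quota: 2,147 liters at 37%.
Pro-rata value split: in-quota = $708,754.36 × 3,297/5,444 = $429,236.43; over-quota = $708,754.36 − $429,236.43 = $279,517.93.
In-quota duty = $429,236.43 × 7% = $30,046.55. Over-quota duty = $279,517.93 × 37% = $103,421.63.
Line duty = $30,046.55 + $103,421.63 = $133,468.18.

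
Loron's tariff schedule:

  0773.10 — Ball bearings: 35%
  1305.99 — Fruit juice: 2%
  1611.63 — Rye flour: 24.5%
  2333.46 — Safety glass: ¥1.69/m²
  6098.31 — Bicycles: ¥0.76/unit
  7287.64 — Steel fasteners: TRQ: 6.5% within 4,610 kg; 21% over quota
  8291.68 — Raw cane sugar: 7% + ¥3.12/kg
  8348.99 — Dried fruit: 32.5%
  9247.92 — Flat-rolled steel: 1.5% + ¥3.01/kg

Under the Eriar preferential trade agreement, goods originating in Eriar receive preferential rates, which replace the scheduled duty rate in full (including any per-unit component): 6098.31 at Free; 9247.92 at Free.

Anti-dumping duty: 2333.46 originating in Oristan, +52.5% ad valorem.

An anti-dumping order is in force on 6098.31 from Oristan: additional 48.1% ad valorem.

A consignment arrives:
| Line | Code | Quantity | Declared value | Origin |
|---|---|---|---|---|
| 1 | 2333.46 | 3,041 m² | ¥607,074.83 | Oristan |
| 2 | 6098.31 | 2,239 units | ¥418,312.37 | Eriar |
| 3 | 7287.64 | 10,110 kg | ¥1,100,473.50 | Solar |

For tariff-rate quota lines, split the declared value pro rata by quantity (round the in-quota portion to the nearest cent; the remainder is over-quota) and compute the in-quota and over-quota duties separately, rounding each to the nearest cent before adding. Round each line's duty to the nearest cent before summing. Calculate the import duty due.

¥482,192.23

Line 1 (2333.46, Oristan, 3,041 m², ¥607,074.83):
Base rate for 2333.46 is ¥1.69/m².
Additional duty on 2333.46 from Oristan: +52.5% ad valorem. Applied ad valorem rate = 52.5%.
Duty = ¥607,074.83 × 52.5% + 3,041 × ¥1.69 = ¥323,853.58.
Line 2 (6098.31, Eriar, 2,239 units, ¥418,312.37):
Base rate for 6098.31 is ¥0.76/unit.
Origin Eriar qualifies under the Loron–Eriar agreement and 6098.31 is covered: preferential rate Free applies instead.
The additional-duty order on 6098.31 targets Oristan, not Eriar; it does not apply.
Duty = ¥418,312.37 × 0% = ¥0.00.
Line 3 (7287.64, Solar, 10,110 kg, ¥1,100,473.50):
Code 7287.64 is under a tariff-rate quota (threshold 4,610 kg). In-quota: 4,610 kg at 6.5%; over-quota: 5,500 kg at 21%.
Pro-rata value split: in-quota = ¥1,100,473.50 × 4,610/10,110 = ¥501,798.50; over-quota = ¥1,100,473.50 − ¥501,798.50 = ¥598,675.00.
In-quota duty = ¥501,798.50 × 6.5% = ¥32,616.90. Over-quota duty = ¥598,675.00 × 21% = ¥125,721.75.
Line duty = ¥32,616.90 + ¥125,721.75 = ¥158,338.65.
Total = ¥323,853.58 + ¥0.00 + ¥158,338.65 = ¥482,192.23.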